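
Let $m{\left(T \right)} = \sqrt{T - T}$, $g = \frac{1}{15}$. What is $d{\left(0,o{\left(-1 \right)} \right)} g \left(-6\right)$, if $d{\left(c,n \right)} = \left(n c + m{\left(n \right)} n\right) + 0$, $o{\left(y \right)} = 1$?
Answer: $0$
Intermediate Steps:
$g = \frac{1}{15} \approx 0.066667$
$m{\left(T \right)} = 0$ ($m{\left(T \right)} = \sqrt{0} = 0$)
$d{\left(c,n \right)} = c n$ ($d{\left(c,n \right)} = \left(n c + 0 n\right) + 0 = \left(c n + 0\right) + 0 = c n + 0 = c n$)
$d{\left(0,o{\left(-1 \right)} \right)} g \left(-6\right) = 0 \cdot 1 \cdot \frac{1}{15} \left(-6\right) = 0 \cdot \frac{1}{15} \left(-6\right) = 0 \left(-6\right) = 0$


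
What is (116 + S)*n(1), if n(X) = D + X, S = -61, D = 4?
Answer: 275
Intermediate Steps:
n(X) = 4 + X
(116 + S)*n(1) = (116 - 61)*(4 + 1) = 55*5 = 275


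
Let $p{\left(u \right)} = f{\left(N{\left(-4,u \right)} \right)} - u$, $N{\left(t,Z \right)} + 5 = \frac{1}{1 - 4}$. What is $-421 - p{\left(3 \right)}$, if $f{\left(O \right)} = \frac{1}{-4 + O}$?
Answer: $- \frac{11701}{28} \approx -417.89$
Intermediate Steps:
$N{\left(t,Z \right)} = - \frac{16}{3}$ ($N{\left(t,Z \right)} = -5 + \frac{1}{1 - 4} = -5 + \frac{1}{-3} = -5 - \frac{1}{3} = - \frac{16}{3}$)
$p{\left(u \right)} = - \frac{3}{28} - u$ ($p{\left(u \right)} = \frac{1}{-4 - \frac{16}{3}} - u = \frac{1}{- \frac{28}{3}} - u = - \frac{3}{28} - u$)
$-421 - p{\left(3 \right)} = -421 - \left(- \frac{3}{28} - 3\right) = -421 - - \frac{87}{28} = -421 + \frac{87}{28} = - \frac{11701}{28}$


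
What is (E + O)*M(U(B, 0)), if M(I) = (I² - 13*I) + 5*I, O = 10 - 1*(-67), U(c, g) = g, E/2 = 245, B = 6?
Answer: 0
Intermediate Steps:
E = 490 (E = 2*245 = 490)
O = 77 (O = 10 + 67 = 77)
M(I) = I² - 8*I
(E + O)*M(U(B, 0)) = (490 + 77)*(0*(-8 + 0)) = 567*(0*(-8)) = 567*0 = 0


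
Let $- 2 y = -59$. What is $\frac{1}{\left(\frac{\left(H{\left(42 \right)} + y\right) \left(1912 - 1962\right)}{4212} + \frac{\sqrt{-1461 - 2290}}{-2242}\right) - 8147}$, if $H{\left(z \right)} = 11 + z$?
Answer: $- \frac{20183448003380532}{164454317438811816133} + \frac{12153532248 i \sqrt{31}}{164454317438811816133} \approx -0.00012273 + 4.1147 \cdot 10^{-10} i$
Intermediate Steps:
$y = \frac{59}{2}$ ($y = \left(- \frac{1}{2}\right) \left(-59\right) = \frac{59}{2} \approx 29.5$)
$\frac{1}{\left(\frac{\left(H{\left(42 \right)} + y\right) \left(1912 - 1962\right)}{4212} + \frac{\sqrt{-1461 - 2290}}{-2242}\right) - 8147} = \frac{1}{\left(\frac{\left(\left(11 + 42\right) + \frac{59}{2}\right) \left(1912 - 1962\right)}{4212} + \frac{\sqrt{-1461 - 2290}}{-2242}\right) - 8147} = \frac{1}{\left(\left(53 + \frac{59}{2}\right) \left(-50\right) \frac{1}{4212} + \sqrt{-3751} \left(- \frac{1}{2242}\right)\right) - 8147} = \frac{1}{\left(\frac{165}{2} \left(-50\right) \frac{1}{4212} + 11 i \sqrt{31} \left(- \frac{1}{2242}\right)\right) - 8147} = \frac{1}{\left(\left(-4125\right) \frac{1}{4212} - \frac{11 i \sqrt{31}}{2242}\right) - 8147} = \frac{1}{\left(- \frac{1375}{1404} - \frac{11 i \sqrt{31}}{2242}\right) - 8147} = \frac{1}{- \frac{11439763}{1404} - \frac{11 i \sqrt{31}}{2242}}$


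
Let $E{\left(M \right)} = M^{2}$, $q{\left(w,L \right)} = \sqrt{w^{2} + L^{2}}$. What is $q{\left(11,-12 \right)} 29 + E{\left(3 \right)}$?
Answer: $9 + 29 \sqrt{265} \approx 481.09$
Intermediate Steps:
$q{\left(w,L \right)} = \sqrt{L^{2} + w^{2}}$
$q{\left(11,-12 \right)} 29 + E{\left(3 \right)} = \sqrt{\left(-12\right)^{2} + 11^{2}} \cdot 29 + 3^{2} = \sqrt{144 + 121} \cdot 29 + 9 = \sqrt{265} \cdot 29 + 9 = 29 \sqrt{265} + 9 = 9 + 29 \sqrt{265}$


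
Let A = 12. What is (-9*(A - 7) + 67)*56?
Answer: 1232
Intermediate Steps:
(-9*(A - 7) + 67)*56 = (-9*(12 - 7) + 67)*56 = (-9*5 + 67)*56 = (-45 + 67)*56 = 22*56 = 1232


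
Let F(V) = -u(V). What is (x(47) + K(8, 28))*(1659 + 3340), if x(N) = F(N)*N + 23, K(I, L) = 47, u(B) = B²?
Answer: -518661247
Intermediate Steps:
F(V) = -V²
x(N) = 23 - N³ (x(N) = (-N²)*N + 23 = -N³ + 23 = 23 - N³)
(x(47) + K(8, 28))*(1659 + 3340) = ((23 - 1*47³) + 47)*(1659 + 3340) = ((23 - 1*103823) + 47)*4999 = ((23 - 103823) + 47)*4999 = (-103800 + 47)*4999 = -103753*4999 = -518661247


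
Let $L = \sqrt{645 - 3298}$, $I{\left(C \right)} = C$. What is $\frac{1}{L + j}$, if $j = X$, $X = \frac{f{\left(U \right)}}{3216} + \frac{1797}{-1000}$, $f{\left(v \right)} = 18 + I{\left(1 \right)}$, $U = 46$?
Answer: $- \frac{289447638000}{429253839360361} - \frac{161604000000 i \sqrt{2653}}{429253839360361} \approx -0.0006743 - 0.019391 i$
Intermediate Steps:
$f{\left(v \right)} = 19$ ($f{\left(v \right)} = 18 + 1 = 19$)
$X = - \frac{720019}{402000}$ ($X = \frac{19}{3216} + \frac{1797}{-1000} = 19 \cdot \frac{1}{3216} + 1797 \left(- \frac{1}{1000}\right) = \frac{19}{3216} - \frac{1797}{1000} = - \frac{720019}{402000} \approx -1.7911$)
$L = i \sqrt{2653}$ ($L = \sqrt{-2653} = i \sqrt{2653} \approx 51.507 i$)
$j = - \frac{720019}{402000} \approx -1.7911$
$\frac{1}{L + j} = \frac{1}{i \sqrt{2653} - \frac{720019}{402000}} = \frac{1}{- \frac{720019}{402000} + i \sqrt{2653}}$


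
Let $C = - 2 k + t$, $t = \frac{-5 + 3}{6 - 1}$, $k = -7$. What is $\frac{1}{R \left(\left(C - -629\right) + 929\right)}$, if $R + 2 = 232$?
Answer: $\frac{1}{361468} \approx 2.7665 \cdot 10^{-6}$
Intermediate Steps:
$R = 230$ ($R = -2 + 232 = 230$)
$t = - \frac{2}{5} \approx -0.4$
$C = \frac{68}{5}$ ($C = \left(-2\right) \left(-7\right) - \frac{2}{5} = 14 - \frac{2}{5} = \frac{68}{5} \approx 13.6$)
$\frac{1}{R \left(\left(C - -629\right) + 929\right)} = \frac{1}{230 \left(\left(\frac{68}{5} - -629\right) + 929\right)} = \frac{1}{230 \left(\left(\frac{68}{5} + 629\right) + 929\right)} = \frac{1}{230 \left(\frac{3213}{5} + 929\right)} = \frac{1}{230 \cdot \frac{7858}{5}} = \frac{1}{361468}$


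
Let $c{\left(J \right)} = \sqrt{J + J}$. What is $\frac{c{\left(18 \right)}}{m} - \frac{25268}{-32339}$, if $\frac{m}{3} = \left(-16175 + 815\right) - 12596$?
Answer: $\frac{353163765}{452034542} \approx 0.78128$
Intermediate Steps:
$m = -83868$ ($m = 3 \left(\left(-16175 + 815\right) - 12596\right) = 3 \left(-15360 - 12596\right) = 3 \left(-27956\right) = -83868$)
$c{\left(J \right)} = \sqrt{2} \sqrt{J}$ ($c{\left(J \right)} = \sqrt{2 J} = \sqrt{2} \sqrt{J}$)
$\frac{c{\left(18 \right)}}{m} - \frac{25268}{-32339} = \frac{\sqrt{2} \sqrt{18}}{-83868} - \frac{25268}{-32339} = \sqrt{2} \cdot 3 \sqrt{2} \left(- \frac{1}{83868}\right) - - \frac{25268}{32339} = 6 \left(- \frac{1}{83868}\right) + \frac{25268}{32339} = - \frac{1}{13978} + \frac{25268}{32339} = \frac{353163765}{452034542}$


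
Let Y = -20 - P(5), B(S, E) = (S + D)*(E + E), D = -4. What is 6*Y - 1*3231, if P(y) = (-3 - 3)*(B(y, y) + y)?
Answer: -2811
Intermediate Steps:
B(S, E) = 2*E*(-4 + S) (B(S, E) = (S - 4)*(E + E) = (-4 + S)*(2*E) = 2*E*(-4 + S))
P(y) = -6*y - 12*y*(-4 + y) (P(y) = (-3 - 3)*(2*y*(-4 + y) + y) = -6*(y + 2*y*(-4 + y)) = -6*y - 12*y*(-4 + y))
Y = 70 (Y = -20 - 6*5*(7 - 2*5) = -20 - 6*5*(7 - 10) = -20 - 6*5*(-3) = -20 - 1*(-90) = -20 + 90 = 70)
6*Y - 1*3231 = 6*70 - 1*3231 = 420 - 3231 = -2811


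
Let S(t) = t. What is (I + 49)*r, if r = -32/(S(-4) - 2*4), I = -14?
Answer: 280/3 ≈ 93.333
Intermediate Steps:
r = 8/3 (r = -32/(-4 - 2*4) = -32/(-4 - 8) = -32/(-12) = -32*(-1/12) = 8/3 ≈ 2.6667)
(I + 49)*r = (-14 + 49)*(8/3) = 35*(8/3) = 280/3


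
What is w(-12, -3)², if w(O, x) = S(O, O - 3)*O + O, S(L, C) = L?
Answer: 17424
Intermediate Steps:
w(O, x) = O + O² (w(O, x) = O*O + O = O² + O = O + O²)
w(-12, -3)² = (-12*(1 - 12))² = (-12*(-11))² = 132² = 17424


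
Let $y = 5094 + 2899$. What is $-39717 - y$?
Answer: $-47710$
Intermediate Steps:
$y = 7993$
$-39717 - y = -39717 - 7993 = -47710$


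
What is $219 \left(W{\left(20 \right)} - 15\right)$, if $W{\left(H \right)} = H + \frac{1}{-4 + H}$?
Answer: $\frac{17739}{16} \approx 1108.7$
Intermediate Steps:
$219 \left(W{\left(20 \right)} - 15\right) = 219 \left(\frac{1 + 20^{2} - 80}{-4 + 20} - 15\right) = 219 \left(\frac{1 + 400 - 80}{16} - 15\right) = 219 \left(\frac{1}{16} \cdot 321 - 15\right) = 219 \left(\frac{321}{16} - 15\right) = 219 \cdot \frac{81}{16} = \frac{17739}{16}$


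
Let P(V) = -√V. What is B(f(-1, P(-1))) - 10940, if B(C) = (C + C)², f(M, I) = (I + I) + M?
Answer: -10952 + 16*I ≈ -10952.0 + 16.0*I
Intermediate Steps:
f(M, I) = M + 2*I (f(M, I) = 2*I + M = M + 2*I)
B(C) = 4*C² (B(C) = (2*C)² = 4*C²)
B(f(-1, P(-1))) - 10940 = 4*(-1 + 2*(-√(-1)))² - 10940 = 4*(-1 + 2*(-I))² - 10940 = 4*(-1 - 2*I)² - 10940 = -10940 + 4*(-1 - 2*I)²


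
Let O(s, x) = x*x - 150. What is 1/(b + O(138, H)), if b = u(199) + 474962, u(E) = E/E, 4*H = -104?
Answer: 1/475489 ≈ 2.1031e-6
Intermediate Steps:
H = -26 (H = (¼)*(-104) = -26)
O(s, x) = -150 + x² (O(s, x) = x² - 150 = -150 + x²)
u(E) = 1
b = 474963 (b = 1 + 474962 = 474963)
1/(b + O(138, H)) = 1/(474963 + (-150 + (-26)²)) = 1/(474963 + (-150 + 676)) = 1/(474963 + 526) = 1/475489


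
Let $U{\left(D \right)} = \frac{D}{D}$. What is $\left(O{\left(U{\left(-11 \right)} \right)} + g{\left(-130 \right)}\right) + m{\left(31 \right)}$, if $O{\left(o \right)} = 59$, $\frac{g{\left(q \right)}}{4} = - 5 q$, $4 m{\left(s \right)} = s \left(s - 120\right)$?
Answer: $\frac{7877}{4} \approx 1969.3$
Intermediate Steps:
$m{\left(s \right)} = \frac{s \left(-120 + s\right)}{4}$ ($m{\left(s \right)} = \frac{s \left(s - 120\right)}{4} = \frac{s \left(-120 + s\right)}{4}$)
$g{\left(q \right)} = - 20 q$ ($g{\left(q \right)} = 4 \left(- 5 q\right) = - 20 q$)
$U{\left(D \right)} = 1$
$\left(O{\left(U{\left(-11 \right)} \right)} + g{\left(-130 \right)}\right) + m{\left(31 \right)} = \left(59 - -2600\right) + \frac{1}{4} \cdot 31 \left(-120 + 31\right) = \left(59 + 2600\right) + \frac{1}{4} \cdot 31 \left(-89\right) = 2659 - \frac{2759}{4} = \frac{7877}{4}$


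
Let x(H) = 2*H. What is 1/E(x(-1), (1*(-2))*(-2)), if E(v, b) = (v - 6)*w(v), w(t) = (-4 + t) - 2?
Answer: 1/64 ≈ 0.015625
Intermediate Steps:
w(t) = -6 + t
E(v, b) = (-6 + v)² (E(v, b) = (v - 6)*(-6 + v) = (-6 + v)*(-6 + v) = (-6 + v)²)
1/E(x(-1), (1*(-2))*(-2)) = 1/((-6 + 2*(-1))²) = 1/((-6 - 2)²) = 1/((-8)²) = 1/64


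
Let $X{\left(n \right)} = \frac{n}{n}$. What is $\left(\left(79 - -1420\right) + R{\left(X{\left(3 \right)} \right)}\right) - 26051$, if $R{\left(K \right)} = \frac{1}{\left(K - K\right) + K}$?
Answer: $-24551$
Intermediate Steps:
$X{\left(n \right)} = 1$
$R{\left(K \right)} = \frac{1}{K}$ ($R{\left(K \right)} = \frac{1}{0 + K} = \frac{1}{K}$)
$\left(\left(79 - -1420\right) + R{\left(X{\left(3 \right)} \right)}\right) - 26051 = \left(\left(79 - -1420\right) + 1^{-1}\right) - 26051 = \left(\left(79 + 1420\right) + 1\right) - 26051 = \left(1499 + 1\right) - 26051 = 1500 - 26051 = -24551$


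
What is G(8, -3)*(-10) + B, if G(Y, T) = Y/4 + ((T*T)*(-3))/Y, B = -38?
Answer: -97/4 ≈ -24.250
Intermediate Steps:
G(Y, T) = Y/4 - 3*T²/Y (G(Y, T) = Y*(¼) + (T²*(-3))/Y = Y/4 + (-3*T²)/Y = Y/4 - 3*T²/Y)
G(8, -3)*(-10) + B = ((¼)*8 - 3*(-3)²/8)*(-10) - 38 = (2 - 3*9*⅛)*(-10) - 38 = (2 - 27/8)*(-10) - 38 = -11/8*(-10) - 38 = 55/4 - 38 = -97/4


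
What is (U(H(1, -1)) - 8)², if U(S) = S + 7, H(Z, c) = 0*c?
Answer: 1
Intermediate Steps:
H(Z, c) = 0
U(S) = 7 + S
(U(H(1, -1)) - 8)² = ((7 + 0) - 8)² = (7 - 8)² = (-1)² = 1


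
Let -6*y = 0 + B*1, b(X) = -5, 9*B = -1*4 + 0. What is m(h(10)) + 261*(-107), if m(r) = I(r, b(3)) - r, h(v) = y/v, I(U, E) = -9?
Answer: -3771361/135 ≈ -27936.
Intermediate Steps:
B = -4/9 (B = (-1*4 + 0)/9 = (-4 + 0)/9 = (⅑)*(-4) = -4/9 ≈ -0.44444)
y = 2/27 (y = -(0 - 4/9*1)/6 = -(0 - 4/9)/6 = -⅙*(-4/9) = 2/27 ≈ 0.074074)
h(v) = 2/(27*v)
m(r) = -9 - r
m(h(10)) + 261*(-107) = (-9 - 2/(27*10)) + 261*(-107) = (-9 - 2/(27*10)) - 27927 = (-9 - 1*1/135) - 27927 = (-9 - 1/135) - 27927 = -1216/135 - 27927 = -3771361/135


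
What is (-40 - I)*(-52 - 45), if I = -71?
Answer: -3007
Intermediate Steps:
(-40 - I)*(-52 - 45) = (-40 - 1*(-71))*(-52 - 45) = (-40 + 71)*(-97) = 31*(-97) = -3007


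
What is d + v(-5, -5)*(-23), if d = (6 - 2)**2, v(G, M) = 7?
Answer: -145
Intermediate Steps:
d = 16 (d = 4**2 = 16)
d + v(-5, -5)*(-23) = 16 + 7*(-23) = 16 - 161 = -145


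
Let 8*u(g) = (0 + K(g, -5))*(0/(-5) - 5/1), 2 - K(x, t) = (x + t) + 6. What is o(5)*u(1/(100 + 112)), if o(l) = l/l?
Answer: -1055/1696 ≈ -0.62205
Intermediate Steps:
o(l) = 1
K(x, t) = -4 - t - x (K(x, t) = 2 - ((x + t) + 6) = 2 - ((t + x) + 6) = 2 - (6 + t + x) = 2 + (-6 - t - x) = -4 - t - x)
u(g) = -5/8 + 5*g/8 (u(g) = ((0 + (-4 - 1*(-5) - g))*(0/(-5) - 5/1))/8 = ((0 + (-4 + 5 - g))*(0*(-1/5) - 5*1))/8 = ((0 + (1 - g))*(0 - 5))/8 = ((1 - g)*(-5))/8 = (-5 + 5*g)/8 = -5/8 + 5*g/8)
o(5)*u(1/(100 + 112)) = 1*(-5/8 + 5/(8*(100 + 112))) = 1*(-5/8 + (5/8)/212) = 1*(-5/8 + (5/8)*(1/212)) = 1*(-5/8 + 5/1696) = 1*(-1055/1696) = -1055/1696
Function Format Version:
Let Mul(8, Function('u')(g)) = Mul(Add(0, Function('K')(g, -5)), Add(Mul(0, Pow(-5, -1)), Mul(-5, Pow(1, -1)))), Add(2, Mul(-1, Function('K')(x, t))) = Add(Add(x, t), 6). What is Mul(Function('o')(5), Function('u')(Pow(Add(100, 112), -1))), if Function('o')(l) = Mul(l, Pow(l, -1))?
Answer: Rational(-1055, 1696) ≈ -0.62205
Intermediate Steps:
Function('o')(l) = 1
Function('K')(x, t) = Add(-4, Mul(-1, t), Mul(-1, x)) (Function('K')(x, t) = Add(2, Mul(-1, Add(Add(x, t), 6))) = Add(2, Mul(-1, Add(Add(t, x), 6))) = Add(2, Mul(-1, Add(6, t, x))) = Add(2, Add(-6, Mul(-1, t), Mul(-1, x))) = Add(-4, Mul(-1, t), Mul(-1, x)))
Function('u')(g) = Add(Rational(-5, 8), Mul(Rational(5, 8), g)) (Function('u')(g) = Mul(Rational(1, 8), Mul(Add(0, Add(-4, Mul(-1, -5), Mul(-1, g))), Add(Mul(0, Pow(-5, -1)), Mul(-5, Pow(1, -1))))) = Mul(Rational(1, 8), Mul(Add(0, Add(-4, 5, Mul(-1, g))), Add(Mul(0, Rational(-1, 5)), Mul(-5, 1)))) = Mul(Rational(1, 8), Mul(Add(0, Add(1, Mul(-1, g))), Add(0, -5))) = Mul(Rational(1, 8), Mul(Add(1, Mul(-1, g)), -5)) = Mul(Rational(1, 8), Add(-5, Mul(5, g))) = Add(Rational(-5, 8), Mul(Rational(5, 8), g)))
Mul(Function('o')(5), Function('u')(Pow(Add(100, 112), -1))) = Mul(1, Add(Rational(-5, 8), Mul(Rational(5, 8), Pow(Add(100, 112), -1)))) = Mul(1, Add(Rational(-5, 8), Mul(Rational(5, 8), Pow(212, -1)))) = Mul(1, Add(Rational(-5, 8), Mul(Rational(5, 8), Rational(1, 212)))) = Mul(1, Add(Rational(-5, 8), Rational(5, 1696))) = Mul(1, Rational(-1055, 1696)) = Rational(-1055, 1696)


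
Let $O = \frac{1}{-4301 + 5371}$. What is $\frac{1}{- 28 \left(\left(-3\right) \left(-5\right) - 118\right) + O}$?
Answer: $\frac{1070}{3085881} \approx 0.00034674$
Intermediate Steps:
$O = \frac{1}{1070} \approx 0.00093458$
$\frac{1}{- 28 \left(\left(-3\right) \left(-5\right) - 118\right) + O} = \frac{1}{- 28 \left(\left(-3\right) \left(-5\right) - 118\right) + \frac{1}{1070}} = \frac{1}{- 28 \left(15 - 118\right) + \frac{1}{1070}} = \frac{1}{\left(-28\right) \left(-103\right) + \frac{1}{1070}} = \frac{1}{2884 + \frac{1}{1070}} = \frac{1}{\frac{3085881}{1070}} = \frac{1070}{3085881}$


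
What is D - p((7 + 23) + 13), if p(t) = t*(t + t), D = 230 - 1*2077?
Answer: -5545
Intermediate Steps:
D = -1847 (D = 230 - 2077 = -1847)
p(t) = 2*t**2 (p(t) = t*(2*t) = 2*t**2)
D - p((7 + 23) + 13) = -1847 - 2*((7 + 23) + 13)**2 = -1847 - 2*(30 + 13)**2 = -1847 - 2*43**2 = -1847 - 2*1849 = -1847 - 1*3698 = -1847 - 3698 = -5545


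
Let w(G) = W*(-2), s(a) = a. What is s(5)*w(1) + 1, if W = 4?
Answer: -39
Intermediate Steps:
w(G) = -8 (w(G) = 4*(-2) = -8)
s(5)*w(1) + 1 = 5*(-8) + 1 = -40 + 1 = -39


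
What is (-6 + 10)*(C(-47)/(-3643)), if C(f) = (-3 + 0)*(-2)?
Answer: -24/3643 ≈ -0.0065880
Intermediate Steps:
C(f) = 6 (C(f) = -3*(-2) = 6)
(-6 + 10)*(C(-47)/(-3643)) = (-6 + 10)*(6/(-3643)) = 4*(6*(-1/3643)) = 4*(-6/3643) = -24/3643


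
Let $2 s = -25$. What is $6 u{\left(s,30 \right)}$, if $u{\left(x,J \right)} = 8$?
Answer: $48$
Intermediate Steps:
$s = - \frac{25}{2}$ ($s = \frac{1}{2} \left(-25\right) = - \frac{25}{2} \approx -12.5$)
$6 u{\left(s,30 \right)} = 6 \cdot 8 = 48$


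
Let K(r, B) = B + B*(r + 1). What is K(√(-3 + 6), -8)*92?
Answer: -1472 - 736*√3 ≈ -2746.8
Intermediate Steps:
K(r, B) = B + B*(1 + r)
K(√(-3 + 6), -8)*92 = -8*(2 + √(-3 + 6))*92 = -8*(2 + √3)*92 = (-16 - 8*√3)*92 = -1472 - 736*√3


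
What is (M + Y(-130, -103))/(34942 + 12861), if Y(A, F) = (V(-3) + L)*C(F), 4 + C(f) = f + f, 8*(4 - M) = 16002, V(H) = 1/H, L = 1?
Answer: -8545/191212 ≈ -0.044689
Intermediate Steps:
M = -7985/4 (M = 4 - ⅛*16002 = 4 - 8001/4 = -7985/4 ≈ -1996.3)
C(f) = -4 + 2*f (C(f) = -4 + (f + f) = -4 + 2*f)
Y(A, F) = -8/3 + 4*F/3 (Y(A, F) = (1/(-3) + 1)*(-4 + 2*F) = (-⅓ + 1)*(-4 + 2*F) = 2*(-4 + 2*F)/3 = -8/3 + 4*F/3)
(M + Y(-130, -103))/(34942 + 12861) = (-7985/4 + (-8/3 + (4/3)*(-103)))/(34942 + 12861) = (-7985/4 + (-8/3 - 412/3))/47803 = (-7985/4 - 140)*(1/47803) = -8545/4*1/47803 = -8545/191212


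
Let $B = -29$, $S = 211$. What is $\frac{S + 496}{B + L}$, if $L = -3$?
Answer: $- \frac{707}{32} \approx -22.094$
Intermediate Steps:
$\frac{S + 496}{B + L} = \frac{211 + 496}{-29 - 3} = \frac{707}{-32} = 707 \left(- \frac{1}{32}\right) = - \frac{707}{32}$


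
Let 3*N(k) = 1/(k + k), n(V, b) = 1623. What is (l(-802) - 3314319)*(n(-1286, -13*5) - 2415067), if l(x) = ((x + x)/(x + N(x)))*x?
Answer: 30884584480029826524/3859225 ≈ 8.0028e+12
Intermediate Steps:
N(k) = 1/(6*k) (N(k) = 1/(3*(k + k)) = 1/(3*((2*k))) = (1/(2*k))/3 = 1/(6*k))
l(x) = 2*x²/(x + 1/(6*x)) (l(x) = ((x + x)/(x + 1/(6*x)))*x = ((2*x)/(x + 1/(6*x)))*x = (2*x/(x + 1/(6*x)))*x = 2*x²/(x + 1/(6*x)))
(l(-802) - 3314319)*(n(-1286, -13*5) - 2415067) = (12*(-802)³/(1 + 6*(-802)²) - 3314319)*(1623 - 2415067) = (12*(-515849608)/(1 + 6*643204) - 3314319)*(-2413444) = (12*(-515849608)/(1 + 3859224) - 3314319)*(-2413444) = (12*(-515849608)/3859225 - 3314319)*(-2413444) = (12*(-515849608)*(1/3859225) - 3314319)*(-2413444) = (-6190195296/3859225 - 3314319)*(-2413444) = -12796892938071/3859225*(-2413444) = 30884584480029826524/3859225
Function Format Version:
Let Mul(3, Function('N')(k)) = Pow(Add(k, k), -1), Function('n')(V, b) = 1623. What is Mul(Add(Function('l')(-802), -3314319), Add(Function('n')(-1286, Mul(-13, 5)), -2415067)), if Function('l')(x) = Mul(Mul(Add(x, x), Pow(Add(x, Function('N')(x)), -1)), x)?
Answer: Rational(30884584480029826524, 3859225) ≈ 8.0028e+12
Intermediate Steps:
Function('N')(k) = Mul(Rational(1, 6), Pow(k, -1)) (Function('N')(k) = Mul(Rational(1, 3), Pow(Add(k, k), -1)) = Mul(Rational(1, 3), Pow(Mul(2, k), -1)) = Mul(Rational(1, 3), Mul(Rational(1, 2), Pow(k, -1))) = Mul(Rational(1, 6), Pow(k, -1)))
Function('l')(x) = Mul(2, Pow(x, 2), Pow(Add(x, Mul(Rational(1, 6), Pow(x, -1))), -1)) (Function('l')(x) = Mul(Mul(Add(x, x), Pow(Add(x, Mul(Rational(1, 6), Pow(x, -1))), -1)), x) = Mul(Mul(Mul(2, x), Pow(Add(x, Mul(Rational(1, 6), Pow(x, -1))), -1)), x) = Mul(Mul(2, x, Pow(Add(x, Mul(Rational(1, 6), Pow(x, -1))), -1)), x) = Mul(2, Pow(x, 2), Pow(Add(x, Mul(Rational(1, 6), Pow(x, -1))), -1)))
Mul(Add(Function('l')(-802), -3314319), Add(Function('n')(-1286, Mul(-13, 5)), -2415067)) = Mul(Add(Mul(12, Pow(-802, 3), Pow(Add(1, Mul(6, Pow(-802, 2))), -1)), -3314319), Add(1623, -2415067)) = Mul(Add(Mul(12, -515849608, Pow(Add(1, Mul(6, 643204)), -1)), -3314319), -2413444) = Mul(Add(Mul(12, -515849608, Pow(Add(1, 3859224), -1)), -3314319), -2413444) = Mul(Add(Mul(12, -515849608, Pow(3859225, -1)), -3314319), -2413444) = Mul(Add(Mul(12, -515849608, Rational(1, 3859225)), -3314319), -2413444) = Mul(Add(Rational(-6190195296, 3859225), -3314319), -2413444) = Mul(Rational(-12796892938071, 3859225), -2413444) = Rational(30884584480029826524, 3859225)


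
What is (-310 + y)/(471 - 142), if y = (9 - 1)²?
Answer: -246/329 ≈ -0.74772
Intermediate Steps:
y = 64 (y = 8² = 64)
(-310 + y)/(471 - 142) = (-310 + 64)/(471 - 142) = -246/329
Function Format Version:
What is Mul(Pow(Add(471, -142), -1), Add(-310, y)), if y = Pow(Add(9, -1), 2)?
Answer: Rational(-246, 329) ≈ -0.74772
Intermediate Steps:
y = 64 (y = Pow(8, 2) = 64)
Mul(Pow(Add(471, -142), -1), Add(-310, y)) = Mul(Pow(Add(471, -142), -1), Add(-310, 64)) = Mul(Pow(329, -1), -246) = Mul(Rational(1, 329), -246) = Rational(-246, 329)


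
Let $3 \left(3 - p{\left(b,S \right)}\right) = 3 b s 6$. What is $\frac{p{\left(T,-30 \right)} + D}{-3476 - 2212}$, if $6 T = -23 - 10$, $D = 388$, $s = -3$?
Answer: $- \frac{73}{1422} \approx -0.051336$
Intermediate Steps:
$T = - \frac{11}{2}$ ($T = \frac{-23 - 10}{6} = \frac{1}{6} \left(-33\right) = - \frac{11}{2} \approx -5.5$)
$p{\left(b,S \right)} = 3 + 18 b$ ($p{\left(b,S \right)} = 3 - \frac{3 b \left(-3\right) 6}{3} = 3 - \frac{- 9 b 6}{3} = 3 - \frac{\left(-54\right) b}{3} = 3 + 18 b$)
$\frac{p{\left(T,-30 \right)} + D}{-3476 - 2212} = \frac{\left(3 + 18 \left(- \frac{11}{2}\right)\right) + 388}{-3476 - 2212} = \frac{\left(3 - 99\right) + 388}{-5688} = \left(-96 + 388\right) \left(- \frac{1}{5688}\right) = 292 \left(- \frac{1}{5688}\right) = - \frac{73}{1422}$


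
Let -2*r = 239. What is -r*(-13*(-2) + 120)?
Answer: 17447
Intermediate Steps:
r = -239/2 (r = -½*239 = -239/2 ≈ -119.50)
-r*(-13*(-2) + 120) = -(-239)*(-13*(-2) + 120)/2 = -(-239)*(26 + 120)/2 = -(-239)*146/2 = -1*(-17447) = 17447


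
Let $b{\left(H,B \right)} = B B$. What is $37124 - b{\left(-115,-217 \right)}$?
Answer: $-9965$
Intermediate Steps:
$b{\left(H,B \right)} = B^{2}$
$37124 - b{\left(-115,-217 \right)} = 37124 - \left(-217\right)^{2} = 37124 - 47089 = -9965$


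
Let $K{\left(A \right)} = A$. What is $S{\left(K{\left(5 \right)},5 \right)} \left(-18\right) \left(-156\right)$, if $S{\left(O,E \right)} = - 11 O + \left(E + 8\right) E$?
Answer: $28080$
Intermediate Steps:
$S{\left(O,E \right)} = - 11 O + E \left(8 + E\right)$ ($S{\left(O,E \right)} = - 11 O + \left(8 + E\right) E = - 11 O + E \left(8 + E\right)$)
$S{\left(K{\left(5 \right)},5 \right)} \left(-18\right) \left(-156\right) = \left(5^{2} - 55 + 8 \cdot 5\right) \left(-18\right) \left(-156\right) = \left(25 - 55 + 40\right) \left(-18\right) \left(-156\right) = 10 \left(-18\right) \left(-156\right) = \left(-180\right) \left(-156\right) = 28080$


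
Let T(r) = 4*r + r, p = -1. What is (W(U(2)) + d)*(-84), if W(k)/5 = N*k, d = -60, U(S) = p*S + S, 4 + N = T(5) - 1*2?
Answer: 5040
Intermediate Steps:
T(r) = 5*r
N = 19 (N = -4 + (5*5 - 1*2) = -4 + (25 - 2) = -4 + 23 = 19)
U(S) = 0 (U(S) = -S + S = 0)
W(k) = 95*k (W(k) = 5*(19*k) = 95*k)
(W(U(2)) + d)*(-84) = (95*0 - 60)*(-84) = (0 - 60)*(-84) = -60*(-84) = 5040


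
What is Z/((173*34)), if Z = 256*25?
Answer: 3200/2941 ≈ 1.0881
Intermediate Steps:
Z = 6400
Z/((173*34)) = 6400/((173*34)) = 6400/5882 = 6400*(1/5882) = 3200/2941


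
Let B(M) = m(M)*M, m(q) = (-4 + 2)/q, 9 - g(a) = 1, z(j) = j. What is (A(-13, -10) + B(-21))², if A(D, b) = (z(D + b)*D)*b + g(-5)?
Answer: 8904256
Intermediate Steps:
g(a) = 8 (g(a) = 9 - 1*1 = 9 - 1 = 8)
A(D, b) = 8 + D*b*(D + b) (A(D, b) = ((D + b)*D)*b + 8 = (D*(D + b))*b + 8 = D*b*(D + b) + 8 = 8 + D*b*(D + b))
m(q) = -2/q
B(M) = -2 (B(M) = (-2/M)*M = -2)
(A(-13, -10) + B(-21))² = ((8 - 13*(-10)*(-13 - 10)) - 2)² = ((8 - 13*(-10)*(-23)) - 2)² = ((8 - 2990) - 2)² = (-2982 - 2)² = (-2984)² = 8904256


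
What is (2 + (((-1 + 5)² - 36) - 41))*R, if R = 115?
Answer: -6785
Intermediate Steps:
(2 + (((-1 + 5)² - 36) - 41))*R = (2 + (((-1 + 5)² - 36) - 41))*115 = (2 + ((4² - 36) - 41))*115 = (2 + ((16 - 36) - 41))*115 = (2 + (-20 - 41))*115 = (2 - 61)*115 = -59*115 = -6785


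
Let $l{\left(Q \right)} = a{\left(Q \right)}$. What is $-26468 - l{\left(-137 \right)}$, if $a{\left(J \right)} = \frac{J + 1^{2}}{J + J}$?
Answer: $- \frac{3626184}{137} \approx -26469.0$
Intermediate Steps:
$a{\left(J \right)} = \frac{1 + J}{2 J}$ ($a{\left(J \right)} = \frac{J + 1}{2 J} = \left(1 + J\right) \frac{1}{2 J} = \frac{1 + J}{2 J}$)
$l{\left(Q \right)} = \frac{1 + Q}{2 Q}$
$-26468 - l{\left(-137 \right)} = -26468 - \frac{1 - 137}{2 \left(-137\right)} = -26468 - \frac{1}{2} \left(- \frac{1}{137}\right) \left(-136\right) = -26468 - \frac{68}{137} = - \frac{3626184}{137}$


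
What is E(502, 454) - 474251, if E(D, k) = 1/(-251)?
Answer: -119037002/251 ≈ -4.7425e+5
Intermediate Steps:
E(D, k) = -1/251
E(502, 454) - 474251 = -1/251 - 474251 = -119037002/251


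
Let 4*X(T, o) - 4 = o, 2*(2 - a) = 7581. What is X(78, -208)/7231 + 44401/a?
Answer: -642513689/54789287 ≈ -11.727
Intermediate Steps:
a = -7577/2 (a = 2 - 1/2*7581 = 2 - 7581/2 = -7577/2 ≈ -3788.5)
X(T, o) = 1 + o/4
X(78, -208)/7231 + 44401/a = (1 + (1/4)*(-208))/7231 + 44401/(-7577/2) = (1 - 52)*(1/7231) + 44401*(-2/7577) = -51*1/7231 - 88802/7577 = -51/7231 - 88802/7577 = -642513689/54789287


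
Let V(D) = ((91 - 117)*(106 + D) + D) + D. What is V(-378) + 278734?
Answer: 285050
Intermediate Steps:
V(D) = -2756 - 24*D (V(D) = (-26*(106 + D) + D) + D = ((-2756 - 26*D) + D) + D = (-2756 - 25*D) + D = -2756 - 24*D)
V(-378) + 278734 = (-2756 - 24*(-378)) + 278734 = (-2756 + 9072) + 278734 = 6316 + 278734 = 285050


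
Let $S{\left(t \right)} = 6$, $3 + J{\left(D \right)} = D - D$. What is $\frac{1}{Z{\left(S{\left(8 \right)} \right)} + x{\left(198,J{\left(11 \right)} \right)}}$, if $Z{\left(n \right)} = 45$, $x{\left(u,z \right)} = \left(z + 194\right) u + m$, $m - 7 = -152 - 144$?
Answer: $\frac{1}{37574} \approx 2.6614 \cdot 10^{-5}$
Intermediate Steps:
$J{\left(D \right)} = -3$ ($J{\left(D \right)} = -3 + \left(D - D\right) = -3 + 0 = -3$)
$m = -289$ ($m = 7 - 296 = -289$)
$x{\left(u,z \right)} = -289 + u \left(194 + z\right)$ ($x{\left(u,z \right)} = \left(z + 194\right) u - 289 = \left(194 + z\right) u - 289 = u \left(194 + z\right) - 289 = -289 + u \left(194 + z\right)$)
$\frac{1}{Z{\left(S{\left(8 \right)} \right)} + x{\left(198,J{\left(11 \right)} \right)}} = \frac{1}{45 + \left(-289 + 194 \cdot 198 + 198 \left(-3\right)\right)} = \frac{1}{45 - -37529} = \frac{1}{45 + 37529} = \frac{1}{37574}$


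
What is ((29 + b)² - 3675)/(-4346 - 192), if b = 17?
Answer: 1559/4538 ≈ 0.34354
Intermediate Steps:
((29 + b)² - 3675)/(-4346 - 192) = ((29 + 17)² - 3675)/(-4346 - 192) = (46² - 3675)/(-4538) = (2116 - 3675)*(-1/4538) = -1559*(-1/4538) = 1559/4538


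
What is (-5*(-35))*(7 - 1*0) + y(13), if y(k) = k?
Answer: 1238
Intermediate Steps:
(-5*(-35))*(7 - 1*0) + y(13) = (-5*(-35))*(7 - 1*0) + 13 = 175*(7 + 0) + 13 = 175*7 + 13 = 1225 + 13 = 1238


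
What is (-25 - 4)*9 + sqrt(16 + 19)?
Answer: -261 + sqrt(35) ≈ -255.08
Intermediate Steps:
(-25 - 4)*9 + sqrt(16 + 19) = -29*9 + sqrt(35) = -261 + sqrt(35)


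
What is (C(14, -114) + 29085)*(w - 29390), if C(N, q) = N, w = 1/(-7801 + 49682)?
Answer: -5116778922473/5983 ≈ -8.5522e+8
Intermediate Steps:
w = 1/41881 ≈ 2.3877e-5
(C(14, -114) + 29085)*(w - 29390) = (14 + 29085)*(1/41881 - 29390) = 29099*(-1230882589/41881) = -5116778922473/5983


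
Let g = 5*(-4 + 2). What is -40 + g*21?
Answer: -250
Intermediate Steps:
g = -10 (g = 5*(-2) = -10)
-40 + g*21 = -40 - 10*21 = -40 - 210 = -250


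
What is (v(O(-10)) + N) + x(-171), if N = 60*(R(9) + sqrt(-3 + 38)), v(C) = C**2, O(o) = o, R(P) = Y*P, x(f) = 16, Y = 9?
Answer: 4976 + 60*sqrt(35) ≈ 5331.0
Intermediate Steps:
R(P) = 9*P
N = 4860 + 60*sqrt(35) (N = 60*(9*9 + sqrt(-3 + 38)) = 60*(81 + sqrt(35)) = 4860 + 60*sqrt(35) ≈ 5215.0)
(v(O(-10)) + N) + x(-171) = ((-10)**2 + (4860 + 60*sqrt(35))) + 16 = (100 + (4860 + 60*sqrt(35))) + 16 = (4960 + 60*sqrt(35)) + 16 = 4976 + 60*sqrt(35)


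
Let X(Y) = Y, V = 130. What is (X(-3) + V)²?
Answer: 16129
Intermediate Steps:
(X(-3) + V)² = (-3 + 130)² = 127² = 16129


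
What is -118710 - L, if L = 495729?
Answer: -614439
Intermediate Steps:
-118710 - L = -118710 - 1*495729 = -118710 - 495729 = -614439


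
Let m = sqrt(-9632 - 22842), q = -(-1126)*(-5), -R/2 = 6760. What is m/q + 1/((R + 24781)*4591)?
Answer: 1/51699251 - I*sqrt(32474)/5630 ≈ 1.9343e-8 - 0.032008*I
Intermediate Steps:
R = -13520 (R = -2*6760 = -13520)
q = -5630 (q = -563*10 = -5630)
m = I*sqrt(32474) (m = sqrt(-32474) = I*sqrt(32474) ≈ 180.21*I)
m/q + 1/((R + 24781)*4591) = (I*sqrt(32474))/(-5630) + 1/((-13520 + 24781)*4591) = (I*sqrt(32474))*(-1/5630) + (1/4591)/11261 = -I*sqrt(32474)/5630 + (1/11261)*(1/4591) = -I*sqrt(32474)/5630 + 1/51699251 = 1/51699251 - I*sqrt(32474)/5630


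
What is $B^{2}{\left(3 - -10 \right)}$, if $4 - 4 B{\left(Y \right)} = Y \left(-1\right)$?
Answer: $\frac{289}{16} \approx 18.063$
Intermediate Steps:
$B{\left(Y \right)} = 1 + \frac{Y}{4}$ ($B{\left(Y \right)} = 1 - \frac{Y \left(-1\right)}{4} = 1 - \frac{\left(-1\right) Y}{4} = 1 + \frac{Y}{4}$)
$B^{2}{\left(3 - -10 \right)} = \left(1 + \frac{3 - -10}{4}\right)^{2} = \left(1 + \frac{3 + 10}{4}\right)^{2} = \left(1 + \frac{1}{4} \cdot 13\right)^{2} = \left(1 + \frac{13}{4}\right)^{2} = \left(\frac{17}{4}\right)^{2} = \frac{289}{16}$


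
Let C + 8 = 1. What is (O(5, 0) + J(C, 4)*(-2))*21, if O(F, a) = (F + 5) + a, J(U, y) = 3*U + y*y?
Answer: 420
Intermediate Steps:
C = -7 (C = -8 + 1 = -7)
J(U, y) = y² + 3*U (J(U, y) = 3*U + y² = y² + 3*U)
O(F, a) = 5 + F + a (O(F, a) = (5 + F) + a = 5 + F + a)
(O(5, 0) + J(C, 4)*(-2))*21 = ((5 + 5 + 0) + (4² + 3*(-7))*(-2))*21 = (10 + (16 - 21)*(-2))*21 = (10 - 5*(-2))*21 = (10 + 10)*21 = 20*21 = 420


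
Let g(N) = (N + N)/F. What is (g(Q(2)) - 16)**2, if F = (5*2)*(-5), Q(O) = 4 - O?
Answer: 161604/625 ≈ 258.57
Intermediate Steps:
F = -50 (F = 10*(-5) = -50)
g(N) = -N/25 (g(N) = (N + N)/(-50) = (2*N)*(-1/50) = -N/25)
(g(Q(2)) - 16)**2 = (-(4 - 1*2)/25 - 16)**2 = (-(4 - 2)/25 - 16)**2 = (-1/25*2 - 16)**2 = (-2/25 - 16)**2 = (-402/25)**2 = 161604/625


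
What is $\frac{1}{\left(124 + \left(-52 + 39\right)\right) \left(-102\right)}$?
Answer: $- \frac{1}{11322} \approx -8.8324 \cdot 10^{-5}$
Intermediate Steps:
$\frac{1}{\left(124 + \left(-52 + 39\right)\right) \left(-102\right)} = \frac{1}{\left(124 - 13\right) \left(-102\right)} = \frac{1}{111 \left(-102\right)} = \frac{1}{-11322} = - \frac{1}{11322}$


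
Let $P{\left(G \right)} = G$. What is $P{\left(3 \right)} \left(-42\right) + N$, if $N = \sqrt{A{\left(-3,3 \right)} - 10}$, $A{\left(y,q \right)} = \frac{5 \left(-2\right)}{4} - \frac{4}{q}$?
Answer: $-126 + \frac{i \sqrt{498}}{6} \approx -126.0 + 3.7193 i$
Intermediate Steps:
$A{\left(y,q \right)} = - \frac{5}{2} - \frac{4}{q}$ ($A{\left(y,q \right)} = \left(-10\right) \frac{1}{4} - \frac{4}{q} = - \frac{5}{2} - \frac{4}{q}$)
$N = \frac{i \sqrt{498}}{6}$ ($N = \sqrt{\left(- \frac{5}{2} - \frac{4}{3}\right) - 10} = \sqrt{- \frac{23}{6} - 10} = \sqrt{- \frac{83}{6}} = \frac{i \sqrt{498}}{6} \approx 3.7193 i$)
$P{\left(3 \right)} \left(-42\right) + N = 3 \left(-42\right) + \frac{i \sqrt{498}}{6} = -126 + \frac{i \sqrt{498}}{6}$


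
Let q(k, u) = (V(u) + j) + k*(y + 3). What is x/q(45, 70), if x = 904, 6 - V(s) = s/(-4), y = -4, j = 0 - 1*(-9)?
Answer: -1808/25 ≈ -72.320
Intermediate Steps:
j = 9 (j = 0 + 9 = 9)
V(s) = 6 + s/4 (V(s) = 6 - s/(-4) = 6 - s*(-1)/4 = 6 - (-1)*s/4 = 6 + s/4)
q(k, u) = 15 - k + u/4 (q(k, u) = ((6 + u/4) + 9) + k*(-4 + 3) = (15 + u/4) + k*(-1) = (15 + u/4) - k = 15 - k + u/4)
x/q(45, 70) = 904/(15 - 1*45 + (¼)*70) = 904/(15 - 45 + 35/2) = 904/(-25/2) = 904*(-2/25) = -1808/25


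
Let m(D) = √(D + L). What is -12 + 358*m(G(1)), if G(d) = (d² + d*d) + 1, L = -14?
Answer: -12 + 358*I*√11 ≈ -12.0 + 1187.4*I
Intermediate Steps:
G(d) = 1 + 2*d² (G(d) = (d² + d²) + 1 = 2*d² + 1 = 1 + 2*d²)
m(D) = √(-14 + D) (m(D) = √(D - 14) = √(-14 + D))
-12 + 358*m(G(1)) = -12 + 358*√(-14 + (1 + 2*1²)) = -12 + 358*√(-14 + (1 + 2*1)) = -12 + 358*√(-14 + (1 + 2)) = -12 + 358*√(-14 + 3) = -12 + 358*√(-11) = -12 + 358*(I*√11) = -12 + 358*I*√11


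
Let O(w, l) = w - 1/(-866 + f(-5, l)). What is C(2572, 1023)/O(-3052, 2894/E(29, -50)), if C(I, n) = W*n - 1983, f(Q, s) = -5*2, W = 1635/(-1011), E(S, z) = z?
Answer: 1073806056/900986687 ≈ 1.1918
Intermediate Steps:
W = -545/337 (W = 1635*(-1/1011) = -545/337 ≈ -1.6172)
f(Q, s) = -10
O(w, l) = 1/876 + w (O(w, l) = w - 1/(-866 - 10) = w - 1/(-876) = w - 1*(-1/876) = w + 1/876 = 1/876 + w)
C(I, n) = -1983 - 545*n/337 (C(I, n) = -545*n/337 - 1983 = -1983 - 545*n/337)
C(2572, 1023)/O(-3052, 2894/E(29, -50)) = (-1983 - 545/337*1023)/(1/876 - 3052) = (-1983 - 557535/337)/(-2673551/876) = -1225806/337*(-876/2673551) = 1073806056/900986687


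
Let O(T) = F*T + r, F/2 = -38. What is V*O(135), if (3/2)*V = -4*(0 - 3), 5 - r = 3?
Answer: -82064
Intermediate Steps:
F = -76 (F = 2*(-38) = -76)
r = 2 (r = 5 - 1*3 = 5 - 3 = 2)
O(T) = 2 - 76*T (O(T) = -76*T + 2 = 2 - 76*T)
V = 8 (V = 2*(-4*(0 - 3))/3 = 2*(-4*(-3))/3 = (⅔)*12 = 8)
V*O(135) = 8*(2 - 76*135) = 8*(2 - 10260) = 8*(-10258) = -82064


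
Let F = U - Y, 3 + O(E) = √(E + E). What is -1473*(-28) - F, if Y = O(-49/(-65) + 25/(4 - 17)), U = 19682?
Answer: 21559 + 2*I*√2470/65 ≈ 21559.0 + 1.5292*I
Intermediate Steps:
O(E) = -3 + √2*√E (O(E) = -3 + √(E + E) = -3 + √(2*E) = -3 + √2*√E)
Y = -3 + 2*I*√2470/65 (Y = -3 + √2*√(-49/(-65) + 25/(4 - 17)) = -3 + √2*√(-49*(-1/65) + 25/(-13)) = -3 + √2*√(49/65 + 25*(-1/13)) = -3 + √2*√(49/65 - 25/13) = -3 + √2*√(-76/65) = -3 + √2*(2*I*√1235/65) = -3 + 2*I*√2470/65 ≈ -3.0 + 1.5292*I)
F = 19685 - 2*I*√2470/65 (F = 19682 - (-3 + 2*I*√2470/65) = 19682 + (3 - 2*I*√2470/65) = 19685 - 2*I*√2470/65 ≈ 19685.0 - 1.5292*I)
-1473*(-28) - F = -1473*(-28) - (19685 - 2*I*√2470/65) = 41244 + (-19685 + 2*I*√2470/65) = 21559 + 2*I*√2470/65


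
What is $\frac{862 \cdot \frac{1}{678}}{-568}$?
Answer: $- \frac{431}{192552} \approx -0.0022384$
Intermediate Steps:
$\frac{862 \cdot \frac{1}{678}}{-568} = 862 \cdot \frac{1}{678} \left(- \frac{1}{568}\right) = \frac{431}{339} \left(- \frac{1}{568}\right) = - \frac{431}{192552}$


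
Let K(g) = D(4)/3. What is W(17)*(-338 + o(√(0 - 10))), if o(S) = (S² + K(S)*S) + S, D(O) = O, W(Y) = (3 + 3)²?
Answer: -12528 + 84*I*√10 ≈ -12528.0 + 265.63*I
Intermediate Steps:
W(Y) = 36 (W(Y) = 6² = 36)
K(g) = 4/3
o(S) = S² + 7*S/3 (o(S) = (S² + 4*S/3) + S = S² + 7*S/3)
W(17)*(-338 + o(√(0 - 10))) = 36*(-338 + √(0 - 10)*(7 + 3*√(0 - 10))/3) = 36*(-338 + √(-10)*(7 + 3*√(-10))/3) = 36*(-338 + (I*√10)*(7 + 3*(I*√10))/3) = 36*(-338 + (I*√10)*(7 + 3*I*√10)/3) = 36*(-338 + I*√10*(7 + 3*I*√10)/3) = -12168 + 12*I*√10*(7 + 3*I*√10)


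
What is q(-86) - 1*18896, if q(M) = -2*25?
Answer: -18946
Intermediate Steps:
q(M) = -50
q(-86) - 1*18896 = -50 - 1*18896 = -50 - 18896 = -18946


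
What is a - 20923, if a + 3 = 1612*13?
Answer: 30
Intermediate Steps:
a = 20953 (a = -3 + 1612*13 = -3 + 20956 = 20953)
a - 20923 = 20953 - 20923 = 30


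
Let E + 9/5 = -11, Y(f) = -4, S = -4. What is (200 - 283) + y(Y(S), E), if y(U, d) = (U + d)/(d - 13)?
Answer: -3541/43 ≈ -82.349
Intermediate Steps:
E = -64/5 (E = -9/5 - 11 = -64/5 ≈ -12.800)
y(U, d) = (U + d)/(-13 + d)
(200 - 283) + y(Y(S), E) = (200 - 283) + (-4 - 64/5)/(-13 - 64/5) = -83 - 84/5/(-129/5) = -83 - 5/129*(-84/5) = -83 + 28/43 = -3541/43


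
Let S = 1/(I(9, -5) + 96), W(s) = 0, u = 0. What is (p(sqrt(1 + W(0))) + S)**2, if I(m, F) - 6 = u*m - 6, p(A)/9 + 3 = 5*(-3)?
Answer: 241833601/9216 ≈ 26241.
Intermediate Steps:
p(A) = -162 (p(A) = -27 + 9*(5*(-3)) = -27 + 9*(-15) = -27 - 135 = -162)
I(m, F) = 0 (I(m, F) = 6 + (0*m - 6) = 6 + (0 - 6) = 6 - 6 = 0)
S = 1/96 (S = 1/(0 + 96) = 1/96 ≈ 0.010417)
(p(sqrt(1 + W(0))) + S)**2 = (-162 + 1/96)**2 = (-15551/96)**2 = 241833601/9216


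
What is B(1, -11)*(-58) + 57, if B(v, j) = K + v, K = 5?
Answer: -291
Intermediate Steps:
B(v, j) = 5 + v
B(1, -11)*(-58) + 57 = (5 + 1)*(-58) + 57 = 6*(-58) + 57 = -348 + 57 = -291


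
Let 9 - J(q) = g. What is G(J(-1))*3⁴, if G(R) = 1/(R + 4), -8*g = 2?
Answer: 324/53 ≈ 6.1132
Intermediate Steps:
g = -¼ (g = -⅛*2 = -¼ ≈ -0.25000)
J(q) = 37/4 (J(q) = 9 - 1*(-¼) = 9 + ¼ = 37/4)
G(R) = 1/(4 + R)
G(J(-1))*3⁴ = 3⁴/(4 + 37/4) = 81/(53/4) = (4/53)*81 = 324/53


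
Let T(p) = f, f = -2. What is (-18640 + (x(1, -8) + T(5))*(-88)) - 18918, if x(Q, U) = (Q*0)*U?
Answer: -37382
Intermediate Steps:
x(Q, U) = 0 (x(Q, U) = 0*U = 0)
T(p) = -2
(-18640 + (x(1, -8) + T(5))*(-88)) - 18918 = (-18640 + (0 - 2)*(-88)) - 18918 = (-18640 - 2*(-88)) - 18918 = (-18640 + 176) - 18918 = -18464 - 18918 = -37382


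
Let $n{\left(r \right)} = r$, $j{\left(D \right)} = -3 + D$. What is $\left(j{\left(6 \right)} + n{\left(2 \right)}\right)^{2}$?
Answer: $25$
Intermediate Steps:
$\left(j{\left(6 \right)} + n{\left(2 \right)}\right)^{2} = \left(\left(-3 + 6\right) + 2\right)^{2} = \left(3 + 2\right)^{2} = 5^{2} = 25$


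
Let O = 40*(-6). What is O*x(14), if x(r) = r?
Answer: -3360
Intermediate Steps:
O = -240
O*x(14) = -240*14 = -3360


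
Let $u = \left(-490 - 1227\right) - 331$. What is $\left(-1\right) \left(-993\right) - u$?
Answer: $3041$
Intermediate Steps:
$u = -2048$ ($u = -1717 - 331 = -2048$)
$\left(-1\right) \left(-993\right) - u = \left(-1\right) \left(-993\right) - -2048 = 993 + 2048 = 3041$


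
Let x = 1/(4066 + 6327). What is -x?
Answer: -1/10393 ≈ -9.6219e-5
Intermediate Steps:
x = 1/10393 ≈ 9.6219e-5
-x = -1*1/10393 = -1/10393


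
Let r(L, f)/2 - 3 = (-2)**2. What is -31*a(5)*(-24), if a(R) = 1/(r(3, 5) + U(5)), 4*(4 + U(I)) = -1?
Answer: 992/13 ≈ 76.308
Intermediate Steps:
r(L, f) = 14 (r(L, f) = 6 + 2*(-2)**2 = 6 + 2*4 = 6 + 8 = 14)
U(I) = -17/4 (U(I) = -4 + (1/4)*(-1) = -4 - 1/4 = -17/4)
a(R) = 4/39 (a(R) = 1/(14 - 17/4) = 1/(39/4) = 4/39)
-31*a(5)*(-24) = -31*4/39*(-24) = -124/39*(-24) = 992/13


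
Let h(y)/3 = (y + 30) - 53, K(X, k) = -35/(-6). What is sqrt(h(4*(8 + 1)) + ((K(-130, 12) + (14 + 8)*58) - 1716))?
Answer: I*sqrt(14226)/6 ≈ 19.879*I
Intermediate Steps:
K(X, k) = 35/6 (K(X, k) = -35*(-1/6) = 35/6)
h(y) = -69 + 3*y (h(y) = 3*((y + 30) - 53) = 3*((30 + y) - 53) = 3*(-23 + y) = -69 + 3*y)
sqrt(h(4*(8 + 1)) + ((K(-130, 12) + (14 + 8)*58) - 1716)) = sqrt((-69 + 3*(4*(8 + 1))) + ((35/6 + (14 + 8)*58) - 1716)) = sqrt((-69 + 3*(4*9)) + ((35/6 + 22*58) - 1716)) = sqrt((-69 + 3*36) + ((35/6 + 1276) - 1716)) = sqrt((-69 + 108) + (7691/6 - 1716)) = sqrt(39 - 2605/6) = sqrt(-2371/6) = I*sqrt(14226)/6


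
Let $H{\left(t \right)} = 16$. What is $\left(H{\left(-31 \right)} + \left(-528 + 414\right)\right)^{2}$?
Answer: $9604$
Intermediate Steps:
$\left(H{\left(-31 \right)} + \left(-528 + 414\right)\right)^{2} = \left(16 + \left(-528 + 414\right)\right)^{2} = \left(16 - 114\right)^{2} = \left(-98\right)^{2} = 9604$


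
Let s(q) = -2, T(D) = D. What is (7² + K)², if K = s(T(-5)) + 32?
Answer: 6241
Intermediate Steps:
K = 30 (K = -2 + 32 = 30)
(7² + K)² = (7² + 30)² = (49 + 30)² = 79² = 6241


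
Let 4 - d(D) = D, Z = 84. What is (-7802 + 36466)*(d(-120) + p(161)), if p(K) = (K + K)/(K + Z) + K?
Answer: 287241944/35 ≈ 8.2069e+6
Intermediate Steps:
d(D) = 4 - D
p(K) = K + 2*K/(84 + K) (p(K) = (K + K)/(K + 84) + K = (2*K)/(84 + K) + K = 2*K/(84 + K) + K = K + 2*K/(84 + K))
(-7802 + 36466)*(d(-120) + p(161)) = (-7802 + 36466)*((4 - 1*(-120)) + 161*(86 + 161)/(84 + 161)) = 28664*((4 + 120) + 161*247/245) = 28664*(124 + 161*(1/245)*247) = 28664*(124 + 5681/35) = 28664*(10021/35) = 287241944/35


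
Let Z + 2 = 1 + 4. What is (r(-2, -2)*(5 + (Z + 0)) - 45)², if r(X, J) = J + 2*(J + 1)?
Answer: 5929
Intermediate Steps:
Z = 3 (Z = -2 + (1 + 4) = -2 + 5 = 3)
r(X, J) = 2 + 3*J (r(X, J) = J + 2*(1 + J) = J + (2 + 2*J) = 2 + 3*J)
(r(-2, -2)*(5 + (Z + 0)) - 45)² = ((2 + 3*(-2))*(5 + (3 + 0)) - 45)² = ((2 - 6)*(5 + 3) - 45)² = (-4*8 - 45)² = (-32 - 45)² = (-77)² = 5929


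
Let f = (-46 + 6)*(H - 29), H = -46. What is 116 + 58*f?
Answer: 174116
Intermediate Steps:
f = 3000 (f = (-46 + 6)*(-46 - 29) = -40*(-75) = 3000)
116 + 58*f = 116 + 58*3000 = 116 + 174000 = 174116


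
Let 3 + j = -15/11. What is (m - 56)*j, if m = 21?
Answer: 1680/11 ≈ 152.73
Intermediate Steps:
j = -48/11 (j = -3 - 15/11 = -48/11 ≈ -4.3636)
(m - 56)*j = (21 - 56)*(-48/11) = -35*(-48/11) = 1680/11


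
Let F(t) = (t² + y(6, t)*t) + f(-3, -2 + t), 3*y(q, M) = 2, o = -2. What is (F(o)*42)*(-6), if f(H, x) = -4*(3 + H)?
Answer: -672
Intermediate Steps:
y(q, M) = ⅔ (y(q, M) = (⅓)*2 = ⅔)
f(H, x) = -12 - 4*H
F(t) = t² + 2*t/3 (F(t) = (t² + 2*t/3) + (-12 - 4*(-3)) = (t² + 2*t/3) + (-12 + 12) = (t² + 2*t/3) + 0 = t² + 2*t/3)
(F(o)*42)*(-6) = (((⅓)*(-2)*(2 + 3*(-2)))*42)*(-6) = (((⅓)*(-2)*(2 - 6))*42)*(-6) = (((⅓)*(-2)*(-4))*42)*(-6) = ((8/3)*42)*(-6) = 112*(-6) = -672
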